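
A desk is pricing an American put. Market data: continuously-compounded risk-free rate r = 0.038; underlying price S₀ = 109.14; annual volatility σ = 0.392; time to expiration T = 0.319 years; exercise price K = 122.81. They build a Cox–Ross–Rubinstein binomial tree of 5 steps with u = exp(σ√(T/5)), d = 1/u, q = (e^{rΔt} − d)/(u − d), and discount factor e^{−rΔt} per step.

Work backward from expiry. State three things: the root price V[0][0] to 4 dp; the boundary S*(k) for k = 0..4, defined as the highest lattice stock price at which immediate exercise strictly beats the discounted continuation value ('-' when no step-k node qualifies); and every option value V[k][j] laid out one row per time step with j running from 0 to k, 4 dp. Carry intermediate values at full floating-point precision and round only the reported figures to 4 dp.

price = 17.6022
boundary = - - 89.5327 98.8514 109.1400
tree:
17.6022
24.7590 10.1662
33.2773 15.9272 4.1605
41.7176 23.9586 7.5633 0.6039
49.3621 33.2773 13.6700 1.1813 0.0000
56.2861 41.7176 23.9586 2.3105 0.0000 0.0000

Δt=0.06380  u=1.10408  d=0.90573  q=0.48750  discount=0.99758
step 5 (expiry): payoffs max(K−S,0) = 56.2861 41.7176 23.9586 2.3105 0.0000 0.0000
step 4: (k=4,j=0): S=73.4479, (K−S)⁺=49.3621, hold=49.0648 ⇒ V=49.3621 exercise | (k=4,j=1): S=89.5327, (K−S)⁺=33.2773, hold=32.9800 ⇒ V=33.2773 exercise | (k=4,j=2): S=109.1400, (K−S)⁺=13.6700, hold=13.3726 ⇒ V=13.6700 exercise | (k=4,j=3): S=133.0413, (K−S)⁺=0.0000, hold=1.1813 ⇒ V=1.1813 continue | (k=4,j=4): S=162.1768, (K−S)⁺=0.0000, hold=0.0000 ⇒ V=0.0000 continue  boundary S*=109.1400
step 3: (k=3,j=0): S=81.0924, (K−S)⁺=41.7176, hold=41.4202 ⇒ V=41.7176 exercise | (k=3,j=1): S=98.8514, (K−S)⁺=23.9586, hold=23.6612 ⇒ V=23.9586 exercise | (k=3,j=2): S=120.4995, (K−S)⁺=2.3105, hold=7.5633 ⇒ V=7.5633 continue | (k=3,j=3): S=146.8884, (K−S)⁺=0.0000, hold=0.6039 ⇒ V=0.6039 continue  boundary S*=98.8514
step 2: (k=2,j=0): S=89.5327, (K−S)⁺=33.2773, hold=32.9800 ⇒ V=33.2773 exercise | (k=2,j=1): S=109.1400, (K−S)⁺=13.6700, hold=15.9272 ⇒ V=15.9272 continue | (k=2,j=2): S=133.0413, (K−S)⁺=0.0000, hold=4.1605 ⇒ V=4.1605 continue  boundary S*=89.5327
step 1: (k=1,j=0): S=98.8514, (K−S)⁺=23.9586, hold=24.7590 ⇒ V=24.7590 continue | (k=1,j=1): S=120.4995, (K−S)⁺=2.3105, hold=10.1662 ⇒ V=10.1662 continue  boundary S*=-
step 0: (k=0,j=0): S=109.1400, (K−S)⁺=13.6700, hold=17.6022 ⇒ V=17.6022 continue  boundary S*=-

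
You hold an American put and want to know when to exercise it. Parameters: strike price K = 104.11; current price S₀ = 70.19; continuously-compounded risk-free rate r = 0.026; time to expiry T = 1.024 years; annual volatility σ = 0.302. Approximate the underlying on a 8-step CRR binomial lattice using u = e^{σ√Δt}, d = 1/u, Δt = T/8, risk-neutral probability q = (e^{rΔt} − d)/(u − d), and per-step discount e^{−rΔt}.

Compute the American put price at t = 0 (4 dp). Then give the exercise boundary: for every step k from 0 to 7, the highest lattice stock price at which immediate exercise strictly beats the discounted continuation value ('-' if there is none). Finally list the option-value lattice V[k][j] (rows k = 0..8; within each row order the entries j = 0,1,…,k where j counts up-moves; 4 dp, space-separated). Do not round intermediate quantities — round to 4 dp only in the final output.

Δt=0.12800, u=1.11410, d=0.89759, q=0.48841, disc=e^(-rΔt)=0.99668
k=8 terminal: V=max(K-S,0) → 74.5379 67.4046 58.5505 47.5607 33.9200 16.9889 0.0000 0.0000 0.0000
k=7: j=0 S=32.9463 intr=71.1637 cont=70.8178 V=71.1637[EX]; j=1 S=40.8935 intr=63.2165 cont=62.8706 V=63.2165[EX]; j=2 S=50.7578 intr=53.3522 cont=53.0063 V=53.3522[EX]; j=3 S=63.0015 intr=41.1085 cont=40.7626 V=41.1085[EX]; j=4 S=78.1987 intr=25.9113 cont=25.5654 V=25.9113[EX]; j=5 S=97.0616 intr=7.0484 cont=8.6624 V=8.6624[hold]; j=6 S=120.4747 intr=0.0000 cont=0.0000 V=0.0000[hold]; j=7 S=149.5354 intr=0.0000 cont=0.0000 V=0.0000[hold]  S*(7)=78.1987
k=6: j=0 S=36.7054 intr=67.4046 cont=67.0587 V=67.4046[EX]; j=1 S=45.5595 intr=58.5505 cont=58.2046 V=58.5505[EX]; j=2 S=56.5493 intr=47.5607 cont=47.2148 V=47.5607[EX]; j=3 S=70.1900 intr=33.9200 cont=33.5741 V=33.9200[EX]; j=4 S=87.1211 intr=16.9889 cont=17.4287 V=17.4287[hold]; j=5 S=108.1364 intr=0.0000 cont=4.4169 V=4.4169[hold]; j=6 S=134.2209 intr=0.0000 cont=0.0000 V=0.0000[hold]  S*(6)=70.1900
k=5: j=0 S=40.8935 intr=63.2165 cont=62.8706 V=63.2165[EX]; j=1 S=50.7578 intr=53.3522 cont=53.0063 V=53.3522[EX]; j=2 S=63.0015 intr=41.1085 cont=40.7626 V=41.1085[EX]; j=3 S=78.1987 intr=25.9113 cont=25.7795 V=25.9113[EX]; j=4 S=97.0616 intr=7.0484 cont=11.0368 V=11.0368[hold]; j=5 S=120.4747 intr=0.0000 cont=2.2521 V=2.2521[hold]  S*(5)=78.1987
k=4: j=0 S=45.5595 intr=58.5505 cont=58.2046 V=58.5505[EX]; j=1 S=56.5493 intr=47.5607 cont=47.2148 V=47.5607[EX]; j=2 S=70.1900 intr=33.9200 cont=33.5741 V=33.9200[EX]; j=3 S=87.1211 intr=16.9889 cont=18.5845 V=18.5845[hold]; j=4 S=108.1364 intr=0.0000 cont=6.7238 V=6.7238[hold]  S*(4)=70.1900
k=3: j=0 S=50.7578 intr=53.3522 cont=53.0063 V=53.3522[EX]; j=1 S=63.0015 intr=41.1085 cont=40.7626 V=41.1085[EX]; j=2 S=78.1987 intr=25.9113 cont=26.3422 V=26.3422[hold]; j=3 S=97.0616 intr=7.0484 cont=12.7491 V=12.7491[hold]  S*(3)=63.0015
k=2: j=0 S=56.5493 intr=47.5607 cont=47.2148 V=47.5607[EX]; j=1 S=70.1900 intr=33.9200 cont=33.7838 V=33.9200[EX]; j=2 S=87.1211 intr=16.9889 cont=19.6377 V=19.6377[hold]  S*(2)=70.1900
k=1: j=0 S=63.0015 intr=41.1085 cont=40.7626 V=41.1085[EX]; j=1 S=78.1987 intr=25.9113 cont=26.8548 V=26.8548[hold]  S*(1)=63.0015
k=0: j=0 S=70.1900 intr=33.9200 cont=34.0334 V=34.0334[hold]  S*(0)=-

price = 34.0334
boundary = - 63.0015 70.1900 63.0015 70.1900 78.1987 70.1900 78.1987
tree:
34.0334
41.1085 26.8548
47.5607 33.9200 19.6377
53.3522 41.1085 26.3422 12.7491
58.5505 47.5607 33.9200 18.5845 6.7238
63.2165 53.3522 41.1085 25.9113 11.0368 2.2521
67.4046 58.5505 47.5607 33.9200 17.4287 4.4169 0.0000
71.1637 63.2165 53.3522 41.1085 25.9113 8.6624 0.0000 0.0000
74.5379 67.4046 58.5505 47.5607 33.9200 16.9889 0.0000 0.0000 0.0000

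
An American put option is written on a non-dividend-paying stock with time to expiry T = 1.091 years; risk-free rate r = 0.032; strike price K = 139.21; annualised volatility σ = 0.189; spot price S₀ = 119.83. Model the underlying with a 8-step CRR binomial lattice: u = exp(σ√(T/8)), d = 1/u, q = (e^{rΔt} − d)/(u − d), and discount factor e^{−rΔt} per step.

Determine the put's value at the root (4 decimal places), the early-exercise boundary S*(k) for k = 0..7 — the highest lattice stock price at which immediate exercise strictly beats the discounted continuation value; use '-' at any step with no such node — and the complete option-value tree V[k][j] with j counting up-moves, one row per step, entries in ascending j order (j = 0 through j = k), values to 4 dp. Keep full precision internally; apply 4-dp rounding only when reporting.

params: Δt=0.13637 u=1.07229 d=0.93258 q=0.51386 e^(-rΔt)=0.99565
t_8 payoffs: 70.6501 60.3795 48.5704 34.9922 19.3800 1.4290 0.0000 0.0000 0.0000
t_7: node(7,0) S=73.5160 payoff=65.6940 vs cont=65.0878 → 65.6940 [stop]  node(7,1) S=84.5290 payoff=54.6810 vs cont=54.0748 → 54.6810 [stop]  node(7,2) S=97.1918 payoff=42.0182 vs cont=41.4120 → 42.0182 [stop]  node(7,3) S=111.7516 payoff=27.4584 vs cont=26.8522 → 27.4584 [stop]  node(7,4) S=128.4924 payoff=10.7176 vs cont=10.1114 → 10.7176 [stop]  node(7,5) S=147.7411 payoff=0.0000 vs cont=0.6917 → 0.6917 [wait]  node(7,6) S=169.8733 payoff=0.0000 vs cont=0.0000 → 0.0000 [wait]  node(7,7) S=195.3210 payoff=0.0000 vs cont=0.0000 → 0.0000 [wait]  ⇒ S*(7)=128.4924
t_6: node(6,0) S=78.8305 payoff=60.3795 vs cont=59.7734 → 60.3795 [stop]  node(6,1) S=90.6396 payoff=48.5704 vs cont=47.9642 → 48.5704 [stop]  node(6,2) S=104.2178 payoff=34.9922 vs cont=34.3861 → 34.9922 [stop]  node(6,3) S=119.8300 payoff=19.3800 vs cont=18.7738 → 19.3800 [stop]  node(6,4) S=137.7810 payoff=1.4290 vs cont=5.5414 → 5.5414 [wait]  node(6,5) S=158.4212 payoff=0.0000 vs cont=0.3348 → 0.3348 [wait]  node(6,6) S=182.1533 payoff=0.0000 vs cont=0.0000 → 0.0000 [wait]  ⇒ S*(6)=119.8300
t_5: node(5,0) S=84.5290 payoff=54.6810 vs cont=54.0748 → 54.6810 [stop]  node(5,1) S=97.1918 payoff=42.0182 vs cont=41.4120 → 42.0182 [stop]  node(5,2) S=111.7516 payoff=27.4584 vs cont=26.8522 → 27.4584 [stop]  node(5,3) S=128.4924 payoff=10.7176 vs cont=12.2154 → 12.2154 [wait]  node(5,4) S=147.7411 payoff=0.0000 vs cont=2.8534 → 2.8534 [wait]  node(5,5) S=169.8733 payoff=0.0000 vs cont=0.1620 → 0.1620 [wait]  ⇒ S*(5)=111.7516
t_4: node(4,0) S=90.6396 payoff=48.5704 vs cont=47.9642 → 48.5704 [stop]  node(4,1) S=104.2178 payoff=34.9922 vs cont=34.3861 → 34.9922 [stop]  node(4,2) S=119.8300 payoff=19.3800 vs cont=19.5401 → 19.5401 [wait]  node(4,3) S=137.7810 payoff=1.4290 vs cont=7.3724 → 7.3724 [wait]  node(4,4) S=158.4212 payoff=0.0000 vs cont=1.4640 → 1.4640 [wait]  ⇒ S*(4)=104.2178
t_3: node(3,0) S=97.1918 payoff=42.0182 vs cont=41.4120 → 42.0182 [stop]  node(3,1) S=111.7516 payoff=27.4584 vs cont=26.9342 → 27.4584 [stop]  node(3,2) S=128.4924 payoff=10.7176 vs cont=13.2297 → 13.2297 [wait]  node(3,3) S=147.7411 payoff=0.0000 vs cont=4.3174 → 4.3174 [wait]  ⇒ S*(3)=111.7516
t_2: node(2,0) S=104.2178 payoff=34.9922 vs cont=34.3861 → 34.9922 [stop]  node(2,1) S=119.8300 payoff=19.3800 vs cont=20.0591 → 20.0591 [wait]  node(2,2) S=137.7810 payoff=1.4290 vs cont=8.6123 → 8.6123 [wait]  ⇒ S*(2)=104.2178
t_1: node(1,0) S=111.7516 payoff=27.4584 vs cont=27.1997 → 27.4584 [stop]  node(1,1) S=128.4924 payoff=10.7176 vs cont=14.1153 → 14.1153 [wait]  ⇒ S*(1)=111.7516
t_0: node(0,0) S=119.8300 payoff=19.3800 vs cont=20.5122 → 20.5122 [wait]  ⇒ S*(0)=-

price = 20.5122
boundary = - 111.7516 104.2178 111.7516 104.2178 111.7516 119.8300 128.4924
tree:
20.5122
27.4584 14.1153
34.9922 20.0591 8.6123
42.0182 27.4584 13.2297 4.3174
48.5704 34.9922 19.5401 7.3724 1.4640
54.6810 42.0182 27.4584 12.2154 2.8534 0.1620
60.3795 48.5704 34.9922 19.3800 5.5414 0.3348 0.0000
65.6940 54.6810 42.0182 27.4584 10.7176 0.6917 0.0000 0.0000
70.6501 60.3795 48.5704 34.9922 19.3800 1.4290 0.0000 0.0000 0.0000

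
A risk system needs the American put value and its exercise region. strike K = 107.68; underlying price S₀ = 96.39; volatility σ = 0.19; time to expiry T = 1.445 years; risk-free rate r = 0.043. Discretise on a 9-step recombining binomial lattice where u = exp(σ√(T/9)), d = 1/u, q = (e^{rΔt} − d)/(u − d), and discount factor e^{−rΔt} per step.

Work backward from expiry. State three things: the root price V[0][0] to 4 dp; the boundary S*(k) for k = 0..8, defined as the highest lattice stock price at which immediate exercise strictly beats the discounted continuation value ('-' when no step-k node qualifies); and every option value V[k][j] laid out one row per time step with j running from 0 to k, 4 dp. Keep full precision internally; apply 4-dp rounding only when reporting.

price = 13.2614
boundary = - - 82.7761 89.3240 82.7761 89.3240 82.7761 89.3240 96.3900
tree:
13.2614
18.4543 8.7644
24.9039 12.8951 5.1638
30.9719 18.3560 8.1523 2.5434
36.5951 24.9039 12.4684 4.3769 0.9274
41.8060 30.9719 18.3560 7.3361 1.7725 0.1793
46.6350 36.5951 24.9039 11.8802 3.3449 0.3813 0.0000
51.1100 41.8060 30.9719 18.3560 6.2110 0.8107 0.0000 0.0000
55.2569 46.6350 36.5951 24.9039 11.2900 1.7237 0.0000 0.0000 0.0000
59.0998 51.1100 41.8060 30.9719 18.3560 3.6651 0.0000 0.0000 0.0000 0.0000

Δt=0.16056  u=1.07910  d=0.92669  q=0.52643  discount=0.99312
step 9 (expiry): payoffs max(K−S,0) = 59.0998 51.1100 41.8060 30.9719 18.3560 3.6651 0.0000 0.0000 0.0000 0.0000
step 8: (k=8,j=0): S=52.4231, (K−S)⁺=55.2569, hold=54.5160 ⇒ V=55.2569 exercise | (k=8,j=1): S=61.0450, (K−S)⁺=46.6350, hold=45.8941 ⇒ V=46.6350 exercise | (k=8,j=2): S=71.0849, (K−S)⁺=36.5951, hold=35.8542 ⇒ V=36.5951 exercise | (k=8,j=3): S=82.7761, (K−S)⁺=24.9039, hold=24.1631 ⇒ V=24.9039 exercise | (k=8,j=4): S=96.3900, (K−S)⁺=11.2900, hold=10.5491 ⇒ V=11.2900 exercise | (k=8,j=5): S=112.2430, (K−S)⁺=0.0000, hold=1.7237 ⇒ V=1.7237 continue | (k=8,j=6): S=130.7033, (K−S)⁺=0.0000, hold=0.0000 ⇒ V=0.0000 continue | (k=8,j=7): S=152.1997, (K−S)⁺=0.0000, hold=0.0000 ⇒ V=0.0000 continue | (k=8,j=8): S=177.2316, (K−S)⁺=0.0000, hold=0.0000 ⇒ V=0.0000 continue  boundary S*=96.3900
step 7: (k=7,j=0): S=56.5700, (K−S)⁺=51.1100, hold=50.3691 ⇒ V=51.1100 exercise | (k=7,j=1): S=65.8740, (K−S)⁺=41.8060, hold=41.0652 ⇒ V=41.8060 exercise | (k=7,j=2): S=76.7081, (K−S)⁺=30.9719, hold=30.2311 ⇒ V=30.9719 exercise | (k=7,j=3): S=89.3240, (K−S)⁺=18.3560, hold=17.6151 ⇒ V=18.3560 exercise | (k=7,j=4): S=104.0149, (K−S)⁺=3.6651, hold=6.2110 ⇒ V=6.2110 continue | (k=7,j=5): S=121.1220, (K−S)⁺=0.0000, hold=0.8107 ⇒ V=0.8107 continue | (k=7,j=6): S=141.0425, (K−S)⁺=0.0000, hold=0.0000 ⇒ V=0.0000 continue | (k=7,j=7): S=164.2394, (K−S)⁺=0.0000, hold=0.0000 ⇒ V=0.0000 continue  boundary S*=89.3240
step 6: (k=6,j=0): S=61.0450, (K−S)⁺=46.6350, hold=45.8941 ⇒ V=46.6350 exercise | (k=6,j=1): S=71.0849, (K−S)⁺=36.5951, hold=35.8542 ⇒ V=36.5951 exercise | (k=6,j=2): S=82.7761, (K−S)⁺=24.9039, hold=24.1631 ⇒ V=24.9039 exercise | (k=6,j=3): S=96.3900, (K−S)⁺=11.2900, hold=11.8802 ⇒ V=11.8802 continue | (k=6,j=4): S=112.2430, (K−S)⁺=0.0000, hold=3.3449 ⇒ V=3.3449 continue | (k=6,j=5): S=130.7033, (K−S)⁺=0.0000, hold=0.3813 ⇒ V=0.3813 continue | (k=6,j=6): S=152.1997, (K−S)⁺=0.0000, hold=0.0000 ⇒ V=0.0000 continue  boundary S*=82.7761
step 5: (k=5,j=0): S=65.8740, (K−S)⁺=41.8060, hold=41.0652 ⇒ V=41.8060 exercise | (k=5,j=1): S=76.7081, (K−S)⁺=30.9719, hold=30.2311 ⇒ V=30.9719 exercise | (k=5,j=2): S=89.3240, (K−S)⁺=18.3560, hold=17.9237 ⇒ V=18.3560 exercise | (k=5,j=3): S=104.0149, (K−S)⁺=3.6651, hold=7.3361 ⇒ V=7.3361 continue | (k=5,j=4): S=121.1220, (K−S)⁺=0.0000, hold=1.7725 ⇒ V=1.7725 continue | (k=5,j=5): S=141.0425, (K−S)⁺=0.0000, hold=0.1793 ⇒ V=0.1793 continue  boundary S*=89.3240
step 4: (k=4,j=0): S=71.0849, (K−S)⁺=36.5951, hold=35.8542 ⇒ V=36.5951 exercise | (k=4,j=1): S=82.7761, (K−S)⁺=24.9039, hold=24.1631 ⇒ V=24.9039 exercise | (k=4,j=2): S=96.3900, (K−S)⁺=11.2900, hold=12.4684 ⇒ V=12.4684 continue | (k=4,j=3): S=112.2430, (K−S)⁺=0.0000, hold=4.3769 ⇒ V=4.3769 continue | (k=4,j=4): S=130.7033, (K−S)⁺=0.0000, hold=0.9274 ⇒ V=0.9274 continue  boundary S*=82.7761
step 3: (k=3,j=0): S=76.7081, (K−S)⁺=30.9719, hold=30.2311 ⇒ V=30.9719 exercise | (k=3,j=1): S=89.3240, (K−S)⁺=18.3560, hold=18.2312 ⇒ V=18.3560 exercise | (k=3,j=2): S=104.0149, (K−S)⁺=3.6651, hold=8.1523 ⇒ V=8.1523 continue | (k=3,j=3): S=121.1220, (K−S)⁺=0.0000, hold=2.5434 ⇒ V=2.5434 continue  boundary S*=89.3240
step 2: (k=2,j=0): S=82.7761, (K−S)⁺=24.9039, hold=24.1631 ⇒ V=24.9039 exercise | (k=2,j=1): S=96.3900, (K−S)⁺=11.2900, hold=12.8951 ⇒ V=12.8951 continue | (k=2,j=2): S=112.2430, (K−S)⁺=0.0000, hold=5.1638 ⇒ V=5.1638 continue  boundary S*=82.7761
step 1: (k=1,j=0): S=89.3240, (K−S)⁺=18.3560, hold=18.4543 ⇒ V=18.4543 continue | (k=1,j=1): S=104.0149, (K−S)⁺=3.6651, hold=8.7644 ⇒ V=8.7644 continue  boundary S*=-
step 0: (k=0,j=0): S=96.3900, (K−S)⁺=11.2900, hold=13.2614 ⇒ V=13.2614 continue  boundary S*=-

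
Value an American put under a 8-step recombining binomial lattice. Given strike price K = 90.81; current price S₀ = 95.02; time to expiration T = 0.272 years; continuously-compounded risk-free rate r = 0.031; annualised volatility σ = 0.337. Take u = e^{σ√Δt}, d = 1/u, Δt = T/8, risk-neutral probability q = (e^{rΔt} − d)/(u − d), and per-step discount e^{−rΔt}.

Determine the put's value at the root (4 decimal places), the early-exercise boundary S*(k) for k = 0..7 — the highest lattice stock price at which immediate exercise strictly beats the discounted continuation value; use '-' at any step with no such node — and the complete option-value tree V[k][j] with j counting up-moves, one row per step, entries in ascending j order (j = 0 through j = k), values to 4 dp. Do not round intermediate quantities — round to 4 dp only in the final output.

price = 4.4866
boundary = - - - - - 69.6435 74.1084 78.8595
tree:
4.4866
6.5499 2.3739
9.2862 3.7492 0.9644
12.7258 5.7682 1.6805 0.2299
16.7718 8.5913 2.8766 0.4538 0.0000
21.1665 12.2872 4.8081 0.8960 0.0000 0.0000
25.3625 16.7016 7.7728 1.7689 0.0000 0.0000 0.0000
29.3056 21.1665 11.9505 3.4923 0.0000 0.0000 0.0000 0.0000
33.0111 25.3625 16.7016 6.8947 0.0000 0.0000 0.0000 0.0000 0.0000

params: Δt=0.03400 u=1.06411 d=0.93975 q=0.49295 e^(-rΔt)=0.99895
t_8 payoffs: 33.0111 25.3625 16.7016 6.8947 0.0000 0.0000 0.0000 0.0000 0.0000
t_7: node(7,0) S=61.5044 payoff=29.3056 vs cont=29.2099 → 29.3056 [stop]  node(7,1) S=69.6435 payoff=21.1665 vs cont=21.0709 → 21.1665 [stop]  node(7,2) S=78.8595 payoff=11.9505 vs cont=11.8548 → 11.9505 [stop]  node(7,3) S=89.2952 payoff=1.5148 vs cont=3.4923 → 3.4923 [wait]  node(7,4) S=101.1118 payoff=0.0000 vs cont=0.0000 → 0.0000 [wait]  node(7,5) S=114.4922 payoff=0.0000 vs cont=0.0000 → 0.0000 [wait]  node(7,6) S=129.6432 payoff=0.0000 vs cont=0.0000 → 0.0000 [wait]  node(7,7) S=146.7992 payoff=0.0000 vs cont=0.0000 → 0.0000 [wait]  ⇒ S*(7)=78.8595
t_6: node(6,0) S=65.4475 payoff=25.3625 vs cont=25.2668 → 25.3625 [stop]  node(6,1) S=74.1084 payoff=16.7016 vs cont=16.6060 → 16.7016 [stop]  node(6,2) S=83.9153 payoff=6.8947 vs cont=7.7728 → 7.7728 [wait]  node(6,3) S=95.0200 payoff=0.0000 vs cont=1.7689 → 1.7689 [wait]  node(6,4) S=107.5942 payoff=0.0000 vs cont=0.0000 → 0.0000 [wait]  node(6,5) S=121.8324 payoff=0.0000 vs cont=0.0000 → 0.0000 [wait]  node(6,6) S=137.9548 payoff=0.0000 vs cont=0.0000 → 0.0000 [wait]  ⇒ S*(6)=74.1084
t_5: node(5,0) S=69.6435 payoff=21.1665 vs cont=21.0709 → 21.1665 [stop]  node(5,1) S=78.8595 payoff=11.9505 vs cont=12.2872 → 12.2872 [wait]  node(5,2) S=89.2952 payoff=1.5148 vs cont=4.8081 → 4.8081 [wait]  node(5,3) S=101.1118 payoff=0.0000 vs cont=0.8960 → 0.8960 [wait]  node(5,4) S=114.4922 payoff=0.0000 vs cont=0.0000 → 0.0000 [wait]  node(5,5) S=129.6432 payoff=0.0000 vs cont=0.0000 → 0.0000 [wait]  ⇒ S*(5)=69.6435
t_4: node(4,0) S=74.1084 payoff=16.7016 vs cont=16.7718 → 16.7718 [wait]  node(4,1) S=83.9153 payoff=6.8947 vs cont=8.5913 → 8.5913 [wait]  node(4,2) S=95.0200 payoff=0.0000 vs cont=2.8766 → 2.8766 [wait]  node(4,3) S=107.5942 payoff=0.0000 vs cont=0.4538 → 0.4538 [wait]  node(4,4) S=121.8324 payoff=0.0000 vs cont=0.0000 → 0.0000 [wait]  ⇒ S*(4)=-
t_3: node(3,0) S=78.8595 payoff=11.9505 vs cont=12.7258 → 12.7258 [wait]  node(3,1) S=89.2952 payoff=1.5148 vs cont=5.7682 → 5.7682 [wait]  node(3,2) S=101.1118 payoff=0.0000 vs cont=1.6805 → 1.6805 [wait]  node(3,3) S=114.4922 payoff=0.0000 vs cont=0.2299 → 0.2299 [wait]  ⇒ S*(3)=-
t_2: node(2,0) S=83.9153 payoff=6.8947 vs cont=9.2862 → 9.2862 [wait]  node(2,1) S=95.0200 payoff=0.0000 vs cont=3.7492 → 3.7492 [wait]  node(2,2) S=107.5942 payoff=0.0000 vs cont=0.9644 → 0.9644 [wait]  ⇒ S*(2)=-
t_1: node(1,0) S=89.2952 payoff=1.5148 vs cont=6.5499 → 6.5499 [wait]  node(1,1) S=101.1118 payoff=0.0000 vs cont=2.3739 → 2.3739 [wait]  ⇒ S*(1)=-
t_0: node(0,0) S=95.0200 payoff=0.0000 vs cont=4.4866 → 4.4866 [wait]  ⇒ S*(0)=-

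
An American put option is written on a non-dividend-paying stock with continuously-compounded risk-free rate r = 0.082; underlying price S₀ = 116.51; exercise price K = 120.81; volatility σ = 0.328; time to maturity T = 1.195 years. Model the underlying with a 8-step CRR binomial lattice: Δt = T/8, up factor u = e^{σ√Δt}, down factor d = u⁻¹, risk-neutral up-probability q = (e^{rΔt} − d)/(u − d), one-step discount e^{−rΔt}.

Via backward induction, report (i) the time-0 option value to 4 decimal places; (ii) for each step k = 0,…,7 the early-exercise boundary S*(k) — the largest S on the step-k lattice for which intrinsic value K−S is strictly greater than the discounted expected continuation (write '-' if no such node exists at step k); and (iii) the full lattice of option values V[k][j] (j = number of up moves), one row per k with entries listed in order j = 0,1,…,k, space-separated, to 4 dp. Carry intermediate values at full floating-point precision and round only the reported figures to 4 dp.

Δt=0.14938  u=1.13515  d=0.88094  q=0.51683  discount=0.98783
step 8 (expiry): payoffs max(K−S,0) = 78.5506 66.3556 50.6414 30.3924 4.3000 0.0000 0.0000 0.0000 0.0000
step 7: (k=7,j=0): S=47.9709, (K−S)⁺=72.8391, hold=71.3684 ⇒ V=72.8391 exercise | (k=7,j=1): S=61.8142, (K−S)⁺=58.9958, hold=57.5251 ⇒ V=58.9958 exercise | (k=7,j=2): S=79.6523, (K−S)⁺=41.1577, hold=39.6870 ⇒ V=41.1577 exercise | (k=7,j=3): S=102.6380, (K−S)⁺=18.1720, hold=16.7013 ⇒ V=18.1720 exercise | (k=7,j=4): S=132.2569, (K−S)⁺=0.0000, hold=2.0523 ⇒ V=2.0523 continue | (k=7,j=5): S=170.4231, (K−S)⁺=0.0000, hold=0.0000 ⇒ V=0.0000 continue | (k=7,j=6): S=219.6031, (K−S)⁺=0.0000, hold=0.0000 ⇒ V=0.0000 continue | (k=7,j=7): S=282.9753, (K−S)⁺=0.0000, hold=0.0000 ⇒ V=0.0000 continue  boundary S*=102.6380
step 6: (k=6,j=0): S=54.4544, (K−S)⁺=66.3556, hold=64.8849 ⇒ V=66.3556 exercise | (k=6,j=1): S=70.1686, (K−S)⁺=50.6414, hold=49.1706 ⇒ V=50.6414 exercise | (k=6,j=2): S=90.4176, (K−S)⁺=30.3924, hold=28.9216 ⇒ V=30.3924 exercise | (k=6,j=3): S=116.5100, (K−S)⁺=4.3000, hold=9.7211 ⇒ V=9.7211 continue | (k=6,j=4): S=150.1320, (K−S)⁺=0.0000, hold=0.9796 ⇒ V=0.9796 continue | (k=6,j=5): S=193.4565, (K−S)⁺=0.0000, hold=0.0000 ⇒ V=0.0000 continue | (k=6,j=6): S=249.2835, (K−S)⁺=0.0000, hold=0.0000 ⇒ V=0.0000 continue  boundary S*=90.4176
step 5: (k=5,j=0): S=61.8142, (K−S)⁺=58.9958, hold=57.5251 ⇒ V=58.9958 exercise | (k=5,j=1): S=79.6523, (K−S)⁺=41.1577, hold=39.6870 ⇒ V=41.1577 exercise | (k=5,j=2): S=102.6380, (K−S)⁺=18.1720, hold=19.4689 ⇒ V=19.4689 continue | (k=5,j=3): S=132.2569, (K−S)⁺=0.0000, hold=5.1399 ⇒ V=5.1399 continue | (k=5,j=4): S=170.4231, (K−S)⁺=0.0000, hold=0.4675 ⇒ V=0.4675 continue | (k=5,j=5): S=219.6031, (K−S)⁺=0.0000, hold=0.0000 ⇒ V=0.0000 continue  boundary S*=79.6523
step 4: (k=4,j=0): S=70.1686, (K−S)⁺=50.6414, hold=49.1706 ⇒ V=50.6414 exercise | (k=4,j=1): S=90.4176, (K−S)⁺=30.3924, hold=29.5838 ⇒ V=30.3924 exercise | (k=4,j=2): S=116.5100, (K−S)⁺=4.3000, hold=11.9164 ⇒ V=11.9164 continue | (k=4,j=3): S=150.1320, (K−S)⁺=0.0000, hold=2.6919 ⇒ V=2.6919 continue | (k=4,j=4): S=193.4565, (K−S)⁺=0.0000, hold=0.2231 ⇒ V=0.2231 continue  boundary S*=90.4176
step 3: (k=3,j=0): S=79.6523, (K−S)⁺=41.1577, hold=39.6870 ⇒ V=41.1577 exercise | (k=3,j=1): S=102.6380, (K−S)⁺=18.1720, hold=20.5897 ⇒ V=20.5897 continue | (k=3,j=2): S=132.2569, (K−S)⁺=0.0000, hold=7.0619 ⇒ V=7.0619 continue | (k=3,j=3): S=170.4231, (K−S)⁺=0.0000, hold=1.3987 ⇒ V=1.3987 continue  boundary S*=79.6523
step 2: (k=2,j=0): S=90.4176, (K−S)⁺=30.3924, hold=30.1560 ⇒ V=30.3924 exercise | (k=2,j=1): S=116.5100, (K−S)⁺=4.3000, hold=13.4326 ⇒ V=13.4326 continue | (k=2,j=2): S=150.1320, (K−S)⁺=0.0000, hold=4.0847 ⇒ V=4.0847 continue  boundary S*=90.4176
step 1: (k=1,j=0): S=102.6380, (K−S)⁺=18.1720, hold=21.3638 ⇒ V=21.3638 continue | (k=1,j=1): S=132.2569, (K−S)⁺=0.0000, hold=8.4966 ⇒ V=8.4966 continue  boundary S*=-
step 0: (k=0,j=0): S=116.5100, (K−S)⁺=4.3000, hold=14.5345 ⇒ V=14.5345 continue  boundary S*=-

price = 14.5345
boundary = - - 90.4176 79.6523 90.4176 79.6523 90.4176 102.6380
tree:
14.5345
21.3638 8.4966
30.3924 13.4326 4.0847
41.1577 20.5897 7.0619 1.3987
50.6414 30.3924 11.9164 2.6919 0.2231
58.9958 41.1577 19.4689 5.1399 0.4675 0.0000
66.3556 50.6414 30.3924 9.7211 0.9796 0.0000 0.0000
72.8391 58.9958 41.1577 18.1720 2.0523 0.0000 0.0000 0.0000
78.5506 66.3556 50.6414 30.3924 4.3000 0.0000 0.0000 0.0000 0.0000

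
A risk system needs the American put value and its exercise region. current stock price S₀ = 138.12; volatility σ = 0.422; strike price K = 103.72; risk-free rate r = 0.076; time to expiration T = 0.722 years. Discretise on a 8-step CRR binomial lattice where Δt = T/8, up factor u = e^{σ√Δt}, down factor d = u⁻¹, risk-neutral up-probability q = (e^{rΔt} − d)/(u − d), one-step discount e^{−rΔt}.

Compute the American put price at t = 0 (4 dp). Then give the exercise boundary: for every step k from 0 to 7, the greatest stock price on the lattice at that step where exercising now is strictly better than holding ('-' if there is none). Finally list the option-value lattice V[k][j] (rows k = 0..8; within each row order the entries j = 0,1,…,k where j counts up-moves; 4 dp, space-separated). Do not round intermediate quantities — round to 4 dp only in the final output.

price = 3.7404
boundary = - - - - - 73.2768 83.1811 73.2768
tree:
3.7404
6.0409 1.4494
9.5283 2.5729 0.3253
14.5984 4.4969 0.6491 0.0000
21.5691 7.7016 1.2953 0.0000 0.0000
30.4432 12.8306 2.5848 0.0000 0.0000 0.0000
39.1682 20.5389 5.1580 0.0000 0.0000 0.0000 0.0000
46.8543 30.4432 10.2927 0.0000 0.0000 0.0000 0.0000 0.0000
53.6252 39.1682 20.5389 0.0000 0.0000 0.0000 0.0000 0.0000 0.0000

params: Δt=0.09025 u=1.13516 d=0.88093 q=0.49542 e^(-rΔt)=0.99316
t_8 payoffs: 53.6252 39.1682 20.5389 0.0000 0.0000 0.0000 0.0000 0.0000 0.0000
t_7: node(7,0) S=56.8657 payoff=46.8543 vs cont=46.1453 → 46.8543 [stop]  node(7,1) S=73.2768 payoff=30.4432 vs cont=29.7342 → 30.4432 [stop]  node(7,2) S=94.4240 payoff=9.2960 vs cont=10.2927 → 10.2927 [wait]  node(7,3) S=121.6742 payoff=0.0000 vs cont=0.0000 → 0.0000 [wait]  node(7,4) S=156.7886 payoff=0.0000 vs cont=0.0000 → 0.0000 [wait]  node(7,5) S=202.0368 payoff=0.0000 vs cont=0.0000 → 0.0000 [wait]  node(7,6) S=260.3434 payoff=0.0000 vs cont=0.0000 → 0.0000 [wait]  node(7,7) S=335.4768 payoff=0.0000 vs cont=0.0000 → 0.0000 [wait]  ⇒ S*(7)=73.2768
t_6: node(6,0) S=64.5518 payoff=39.1682 vs cont=38.4592 → 39.1682 [stop]  node(6,1) S=83.1811 payoff=20.5389 vs cont=20.3203 → 20.5389 [stop]  node(6,2) S=107.1866 payoff=0.0000 vs cont=5.1580 → 5.1580 [wait]  node(6,3) S=138.1200 payoff=0.0000 vs cont=0.0000 → 0.0000 [wait]  node(6,4) S=177.9806 payoff=0.0000 vs cont=0.0000 → 0.0000 [wait]  node(6,5) S=229.3446 payoff=0.0000 vs cont=0.0000 → 0.0000 [wait]  node(6,6) S=295.5320 payoff=0.0000 vs cont=0.0000 → 0.0000 [wait]  ⇒ S*(6)=83.1811
t_5: node(5,0) S=73.2768 payoff=30.4432 vs cont=29.7342 → 30.4432 [stop]  node(5,1) S=94.4240 payoff=9.2960 vs cont=12.8306 → 12.8306 [wait]  node(5,2) S=121.6742 payoff=0.0000 vs cont=2.5848 → 2.5848 [wait]  node(5,3) S=156.7886 payoff=0.0000 vs cont=0.0000 → 0.0000 [wait]  node(5,4) S=202.0368 payoff=0.0000 vs cont=0.0000 → 0.0000 [wait]  node(5,5) S=260.3434 payoff=0.0000 vs cont=0.0000 → 0.0000 [wait]  ⇒ S*(5)=73.2768
t_4: node(4,0) S=83.1811 payoff=20.5389 vs cont=21.5691 → 21.5691 [wait]  node(4,1) S=107.1866 payoff=0.0000 vs cont=7.7016 → 7.7016 [wait]  node(4,2) S=138.1200 payoff=0.0000 vs cont=1.2953 → 1.2953 [wait]  node(4,3) S=177.9806 payoff=0.0000 vs cont=0.0000 → 0.0000 [wait]  node(4,4) S=229.3446 payoff=0.0000 vs cont=0.0000 → 0.0000 [wait]  ⇒ S*(4)=-
t_3: node(3,0) S=94.4240 payoff=9.2960 vs cont=14.5984 → 14.5984 [wait]  node(3,1) S=121.6742 payoff=0.0000 vs cont=4.4969 → 4.4969 [wait]  node(3,2) S=156.7886 payoff=0.0000 vs cont=0.6491 → 0.6491 [wait]  node(3,3) S=202.0368 payoff=0.0000 vs cont=0.0000 → 0.0000 [wait]  ⇒ S*(3)=-
t_2: node(2,0) S=107.1866 payoff=0.0000 vs cont=9.5283 → 9.5283 [wait]  node(2,1) S=138.1200 payoff=0.0000 vs cont=2.5729 → 2.5729 [wait]  node(2,2) S=177.9806 payoff=0.0000 vs cont=0.3253 → 0.3253 [wait]  ⇒ S*(2)=-
t_1: node(1,0) S=121.6742 payoff=0.0000 vs cont=6.0409 → 6.0409 [wait]  node(1,1) S=156.7886 payoff=0.0000 vs cont=1.4494 → 1.4494 [wait]  ⇒ S*(1)=-
t_0: node(0,0) S=138.1200 payoff=0.0000 vs cont=3.7404 → 3.7404 [wait]  ⇒ S*(0)=-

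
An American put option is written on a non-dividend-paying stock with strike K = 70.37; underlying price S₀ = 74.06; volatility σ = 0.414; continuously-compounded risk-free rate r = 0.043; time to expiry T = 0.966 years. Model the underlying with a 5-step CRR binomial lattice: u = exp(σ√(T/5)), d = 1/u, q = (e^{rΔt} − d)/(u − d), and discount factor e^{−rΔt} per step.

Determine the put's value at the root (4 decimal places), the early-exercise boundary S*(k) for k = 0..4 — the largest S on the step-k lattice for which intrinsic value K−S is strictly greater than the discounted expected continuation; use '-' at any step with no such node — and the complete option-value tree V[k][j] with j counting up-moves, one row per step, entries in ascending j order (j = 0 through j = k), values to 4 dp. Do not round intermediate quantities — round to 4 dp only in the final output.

price = 9.1766
boundary = - - - 42.9038 51.4666
tree:
9.1766
13.7439 4.3378
19.8757 7.2725 1.2015
27.4662 11.9147 2.3183 0.0000
34.6043 18.9034 4.4734 0.0000 0.0000
40.5548 27.4662 8.6317 0.0000 0.0000 0.0000

params: Δt=0.19320 u=1.19958 d=0.83362 q=0.47743 e^(-rΔt)=0.99173
t_5 payoffs: 40.5548 27.4662 8.6317 0.0000 0.0000 0.0000
t_4: node(4,0) S=35.7657 payoff=34.6043 vs cont=34.0221 → 34.6043 [stop]  node(4,1) S=51.4666 payoff=18.9034 vs cont=18.3213 → 18.9034 [stop]  node(4,2) S=74.0600 payoff=0.0000 vs cont=4.4734 → 4.4734 [wait]  node(4,3) S=106.5718 payoff=0.0000 vs cont=0.0000 → 0.0000 [wait]  node(4,4) S=153.3561 payoff=0.0000 vs cont=0.0000 → 0.0000 [wait]  ⇒ S*(4)=51.4666
t_3: node(3,0) S=42.9038 payoff=27.4662 vs cont=26.8840 → 27.4662 [stop]  node(3,1) S=61.7383 payoff=8.6317 vs cont=11.9147 → 11.9147 [wait]  node(3,2) S=88.8409 payoff=0.0000 vs cont=2.3183 → 2.3183 [wait]  node(3,3) S=127.8414 payoff=0.0000 vs cont=0.0000 → 0.0000 [wait]  ⇒ S*(3)=42.9038
t_2: node(2,0) S=51.4666 payoff=18.9034 vs cont=19.8757 → 19.8757 [wait]  node(2,1) S=74.0600 payoff=0.0000 vs cont=7.2725 → 7.2725 [wait]  node(2,2) S=106.5718 payoff=0.0000 vs cont=1.2015 → 1.2015 [wait]  ⇒ S*(2)=-
t_1: node(1,0) S=61.7383 payoff=8.6317 vs cont=13.7439 → 13.7439 [wait]  node(1,1) S=88.8409 payoff=0.0000 vs cont=4.3378 → 4.3378 [wait]  ⇒ S*(1)=-
t_0: node(0,0) S=74.0600 payoff=0.0000 vs cont=9.1766 → 9.1766 [wait]  ⇒ S*(0)=-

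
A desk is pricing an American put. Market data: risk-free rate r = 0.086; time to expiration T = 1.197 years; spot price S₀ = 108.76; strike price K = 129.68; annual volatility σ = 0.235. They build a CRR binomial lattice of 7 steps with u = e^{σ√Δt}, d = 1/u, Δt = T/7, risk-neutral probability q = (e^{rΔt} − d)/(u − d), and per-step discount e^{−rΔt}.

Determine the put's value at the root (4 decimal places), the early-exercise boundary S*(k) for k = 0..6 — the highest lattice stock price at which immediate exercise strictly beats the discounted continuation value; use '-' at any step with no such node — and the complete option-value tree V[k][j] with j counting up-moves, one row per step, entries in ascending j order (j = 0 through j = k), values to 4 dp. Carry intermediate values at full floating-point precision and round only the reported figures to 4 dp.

price = 20.9200
boundary = 108.7600 98.6883 108.7600 98.6883 108.7600 98.6883 108.7600
tree:
20.9200
30.9917 13.2032
40.1308 20.9200 7.2903
48.4235 30.9917 12.5902 3.1818
55.9483 40.1308 20.9200 6.1631 0.8459
62.7762 48.4235 30.9917 11.5972 1.9153 0.0000
68.9718 55.9483 40.1308 20.9200 4.3370 0.0000 0.0000
74.5937 62.7762 48.4235 30.9917 9.8204 0.0000 0.0000 0.0000

params: Δt=0.17100 u=1.10206 d=0.90739 q=0.55183 e^(-rΔt)=0.98540
t_7 payoffs: 74.5937 62.7762 48.4235 30.9917 9.8204 0.0000 0.0000 0.0000
t_6: node(6,0) S=60.7082 payoff=68.9718 vs cont=67.0787 → 68.9718 [stop]  node(6,1) S=73.7317 payoff=55.9483 vs cont=54.0551 → 55.9483 [stop]  node(6,2) S=89.5492 payoff=40.1308 vs cont=38.2376 → 40.1308 [stop]  node(6,3) S=108.7600 payoff=20.9200 vs cont=19.0269 → 20.9200 [stop]  node(6,4) S=132.0920 payoff=0.0000 vs cont=4.3370 → 4.3370 [wait]  node(6,5) S=160.4294 payoff=0.0000 vs cont=0.0000 → 0.0000 [wait]  node(6,6) S=194.8459 payoff=0.0000 vs cont=0.0000 → 0.0000 [wait]  ⇒ S*(6)=108.7600
t_5: node(5,0) S=66.9038 payoff=62.7762 vs cont=60.8831 → 62.7762 [stop]  node(5,1) S=81.2565 payoff=48.4235 vs cont=46.5304 → 48.4235 [stop]  node(5,2) S=98.6883 payoff=30.9917 vs cont=29.0986 → 30.9917 [stop]  node(5,3) S=119.8596 payoff=9.8204 vs cont=11.5972 → 11.5972 [wait]  node(5,4) S=145.5728 payoff=0.0000 vs cont=1.9153 → 1.9153 [wait]  node(5,5) S=176.8022 payoff=0.0000 vs cont=0.0000 → 0.0000 [wait]  ⇒ S*(5)=98.6883
t_4: node(4,0) S=73.7317 payoff=55.9483 vs cont=54.0551 → 55.9483 [stop]  node(4,1) S=89.5492 payoff=40.1308 vs cont=38.2376 → 40.1308 [stop]  node(4,2) S=108.7600 payoff=20.9200 vs cont=19.9931 → 20.9200 [stop]  node(4,3) S=132.0920 payoff=0.0000 vs cont=6.1631 → 6.1631 [wait]  node(4,4) S=160.4294 payoff=0.0000 vs cont=0.8459 → 0.8459 [wait]  ⇒ S*(4)=108.7600
t_3: node(3,0) S=81.2565 payoff=48.4235 vs cont=46.5304 → 48.4235 [stop]  node(3,1) S=98.6883 payoff=30.9917 vs cont=29.0986 → 30.9917 [stop]  node(3,2) S=119.8596 payoff=9.8204 vs cont=12.5902 → 12.5902 [wait]  node(3,3) S=145.5728 payoff=0.0000 vs cont=3.1818 → 3.1818 [wait]  ⇒ S*(3)=98.6883
t_2: node(2,0) S=89.5492 payoff=40.1308 vs cont=38.2376 → 40.1308 [stop]  node(2,1) S=108.7600 payoff=20.9200 vs cont=20.5330 → 20.9200 [stop]  node(2,2) S=132.0920 payoff=0.0000 vs cont=7.2903 → 7.2903 [wait]  ⇒ S*(2)=108.7600
t_1: node(1,0) S=98.6883 payoff=30.9917 vs cont=29.0986 → 30.9917 [stop]  node(1,1) S=119.8596 payoff=9.8204 vs cont=13.2032 → 13.2032 [wait]  ⇒ S*(1)=98.6883
t_0: node(0,0) S=108.7600 payoff=20.9200 vs cont=20.8663 → 20.9200 [stop]  ⇒ S*(0)=108.7600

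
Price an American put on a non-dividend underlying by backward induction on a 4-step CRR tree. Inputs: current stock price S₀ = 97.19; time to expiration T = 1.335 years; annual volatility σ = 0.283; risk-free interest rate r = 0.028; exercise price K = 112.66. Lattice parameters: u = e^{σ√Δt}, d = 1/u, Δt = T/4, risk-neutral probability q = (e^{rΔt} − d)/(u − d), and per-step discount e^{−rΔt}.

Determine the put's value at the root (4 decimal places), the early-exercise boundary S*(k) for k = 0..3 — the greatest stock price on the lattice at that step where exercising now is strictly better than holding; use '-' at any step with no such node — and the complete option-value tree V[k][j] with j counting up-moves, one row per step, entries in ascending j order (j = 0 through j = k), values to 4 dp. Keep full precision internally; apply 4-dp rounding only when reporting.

Δt=0.33375, u=1.17762, d=0.84917, q=0.48780, disc=e^(-rΔt)=0.99070
k=4 terminal: V=max(K-S,0) → 62.1233 42.5768 15.4700 0.0000 0.0000
k=3: j=0 S=59.5128 intr=53.1472 cont=52.0993 V=53.1472[EX]; j=1 S=82.5311 intr=30.1289 cont=29.0810 V=30.1289[EX]; j=2 S=114.4525 intr=0.0000 cont=7.8500 V=7.8500[hold]; j=3 S=158.7204 intr=0.0000 cont=0.0000 V=0.0000[hold]  S*(3)=82.5311
k=2: j=0 S=70.0832 intr=42.5768 cont=41.5289 V=42.5768[EX]; j=1 S=97.1900 intr=15.4700 cont=19.0820 V=19.0820[hold]; j=2 S=134.7811 intr=0.0000 cont=3.9833 V=3.9833[hold]  S*(2)=70.0832
k=1: j=0 S=82.5311 intr=30.1289 cont=30.8265 V=30.8265[hold]; j=1 S=114.4525 intr=0.0000 cont=11.6078 V=11.6078[hold]  S*(1)=-
k=0: j=0 S=97.1900 intr=15.4700 cont=21.2520 V=21.2520[hold]  S*(0)=-

price = 21.2520
boundary = - - 70.0832 82.5311
tree:
21.2520
30.8265 11.6078
42.5768 19.0820 3.9833
53.1472 30.1289 7.8500 0.0000
62.1233 42.5768 15.4700 0.0000 0.0000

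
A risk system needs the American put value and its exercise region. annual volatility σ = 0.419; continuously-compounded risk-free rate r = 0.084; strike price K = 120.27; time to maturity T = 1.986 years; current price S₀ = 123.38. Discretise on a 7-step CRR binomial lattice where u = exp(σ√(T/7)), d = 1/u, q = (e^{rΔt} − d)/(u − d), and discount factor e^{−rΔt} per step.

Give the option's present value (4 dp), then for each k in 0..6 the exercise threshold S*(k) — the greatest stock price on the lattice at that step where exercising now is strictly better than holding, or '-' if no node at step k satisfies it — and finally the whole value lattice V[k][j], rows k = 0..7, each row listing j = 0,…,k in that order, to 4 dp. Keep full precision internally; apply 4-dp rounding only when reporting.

price = 19.4967
boundary = - - - 63.1637 78.9575 63.1637 78.9575
tree:
19.4967
28.8695 10.9937
41.3773 17.6605 4.8064
57.1063 27.5272 8.5706 1.2450
69.7409 41.3125 14.9655 2.5401 0.0000
79.8481 57.1063 25.3909 5.1821 0.0000 0.0000
87.9337 69.7409 41.3125 10.5724 0.0000 0.0000 0.0000
94.4019 79.8481 57.1063 21.5696 0.0000 0.0000 0.0000 0.0000

Δt=0.28371  u=1.25005  d=0.79997  q=0.49802  discount=0.97645
step 7 (expiry): payoffs max(K−S,0) = 94.4019 79.8481 57.1063 21.5696 0.0000 0.0000 0.0000 0.0000
step 6: (k=6,j=0): S=32.3363, (K−S)⁺=87.9337, hold=85.1013 ⇒ V=87.9337 exercise | (k=6,j=1): S=50.5291, (K−S)⁺=69.7409, hold=66.9085 ⇒ V=69.7409 exercise | (k=6,j=2): S=78.9575, (K−S)⁺=41.3125, hold=38.4801 ⇒ V=41.3125 exercise | (k=6,j=3): S=123.3800, (K−S)⁺=0.0000, hold=10.5724 ⇒ V=10.5724 continue | (k=6,j=4): S=192.7952, (K−S)⁺=0.0000, hold=0.0000 ⇒ V=0.0000 continue | (k=6,j=5): S=301.2642, (K−S)⁺=0.0000, hold=0.0000 ⇒ V=0.0000 continue | (k=6,j=6): S=470.7593, (K−S)⁺=0.0000, hold=0.0000 ⇒ V=0.0000 continue  boundary S*=78.9575
step 5: (k=5,j=0): S=40.4219, (K−S)⁺=79.8481, hold=77.0158 ⇒ V=79.8481 exercise | (k=5,j=1): S=63.1637, (K−S)⁺=57.1063, hold=54.2739 ⇒ V=57.1063 exercise | (k=5,j=2): S=98.7004, (K−S)⁺=21.5696, hold=25.3909 ⇒ V=25.3909 continue | (k=5,j=3): S=154.2306, (K−S)⁺=0.0000, hold=5.1821 ⇒ V=5.1821 continue | (k=5,j=4): S=241.0027, (K−S)⁺=0.0000, hold=0.0000 ⇒ V=0.0000 continue | (k=5,j=5): S=376.5939, (K−S)⁺=0.0000, hold=0.0000 ⇒ V=0.0000 continue  boundary S*=63.1637
step 4: (k=4,j=0): S=50.5291, (K−S)⁺=69.7409, hold=66.9085 ⇒ V=69.7409 exercise | (k=4,j=1): S=78.9575, (K−S)⁺=41.3125, hold=40.3384 ⇒ V=41.3125 exercise | (k=4,j=2): S=123.3800, (K−S)⁺=0.0000, hold=14.9655 ⇒ V=14.9655 continue | (k=4,j=3): S=192.7952, (K−S)⁺=0.0000, hold=2.5401 ⇒ V=2.5401 continue | (k=4,j=4): S=301.2642, (K−S)⁺=0.0000, hold=0.0000 ⇒ V=0.0000 continue  boundary S*=78.9575
step 3: (k=3,j=0): S=63.1637, (K−S)⁺=57.1063, hold=54.2739 ⇒ V=57.1063 exercise | (k=3,j=1): S=98.7004, (K−S)⁺=21.5696, hold=27.5272 ⇒ V=27.5272 continue | (k=3,j=2): S=154.2306, (K−S)⁺=0.0000, hold=8.5706 ⇒ V=8.5706 continue | (k=3,j=3): S=241.0027, (K−S)⁺=0.0000, hold=1.2450 ⇒ V=1.2450 continue  boundary S*=63.1637
step 2: (k=2,j=0): S=78.9575, (K−S)⁺=41.3125, hold=41.3773 ⇒ V=41.3773 continue | (k=2,j=1): S=123.3800, (K−S)⁺=0.0000, hold=17.6605 ⇒ V=17.6605 continue | (k=2,j=2): S=192.7952, (K−S)⁺=0.0000, hold=4.8064 ⇒ V=4.8064 continue  boundary S*=-
step 1: (k=1,j=0): S=98.7004, (K−S)⁺=21.5696, hold=28.8695 ⇒ V=28.8695 continue | (k=1,j=1): S=154.2306, (K−S)⁺=0.0000, hold=10.9937 ⇒ V=10.9937 continue  boundary S*=-
step 0: (k=0,j=0): S=123.3800, (K−S)⁺=0.0000, hold=19.4967 ⇒ V=19.4967 continue  boundary S*=-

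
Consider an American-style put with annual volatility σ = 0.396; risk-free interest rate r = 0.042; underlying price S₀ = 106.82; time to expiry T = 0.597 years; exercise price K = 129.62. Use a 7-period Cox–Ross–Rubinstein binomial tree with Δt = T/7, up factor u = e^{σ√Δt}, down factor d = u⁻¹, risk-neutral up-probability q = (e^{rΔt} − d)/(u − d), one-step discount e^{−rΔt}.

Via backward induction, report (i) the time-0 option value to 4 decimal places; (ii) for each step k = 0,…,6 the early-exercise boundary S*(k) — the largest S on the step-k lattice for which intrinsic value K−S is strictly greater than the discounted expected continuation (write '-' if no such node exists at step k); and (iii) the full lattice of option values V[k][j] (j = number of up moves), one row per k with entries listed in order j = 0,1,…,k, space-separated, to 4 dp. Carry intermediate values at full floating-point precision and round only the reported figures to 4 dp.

price = 27.1228
boundary = - - 84.7624 75.5055 84.7624 95.1542 106.8200
tree:
27.1228
35.4820 18.5032
44.8576 25.8516 10.8865
54.1145 34.8042 16.5967 4.9420
62.3605 44.8576 24.4537 8.4293 1.2991
69.7059 54.1145 34.4658 14.0706 2.5395 0.0000
76.2491 62.3605 44.8576 22.8000 4.9642 0.0000 0.0000
82.0778 69.7059 54.1145 34.4658 9.7040 0.0000 0.0000 0.0000

params: Δt=0.08529 u=1.12260 d=0.89079 q=0.48660 e^(-rΔt)=0.99642
t_7 payoffs: 82.0778 69.7059 54.1145 34.4658 9.7040 0.0000 0.0000 0.0000
t_6: node(6,0) S=53.3709 payoff=76.2491 vs cont=75.7857 → 76.2491 [stop]  node(6,1) S=67.2595 payoff=62.3605 vs cont=61.8970 → 62.3605 [stop]  node(6,2) S=84.7624 payoff=44.8576 vs cont=44.3942 → 44.8576 [stop]  node(6,3) S=106.8200 payoff=22.8000 vs cont=22.3365 → 22.8000 [stop]  node(6,4) S=134.6177 payoff=0.0000 vs cont=4.9642 → 4.9642 [wait]  node(6,5) S=169.6491 payoff=0.0000 vs cont=0.0000 → 0.0000 [wait]  node(6,6) S=213.7967 payoff=0.0000 vs cont=0.0000 → 0.0000 [wait]  ⇒ S*(6)=106.8200
t_5: node(5,0) S=59.9141 payoff=69.7059 vs cont=69.2425 → 69.7059 [stop]  node(5,1) S=75.5055 payoff=54.1145 vs cont=53.6511 → 54.1145 [stop]  node(5,2) S=95.1542 payoff=34.4658 vs cont=34.0024 → 34.4658 [stop]  node(5,3) S=119.9160 payoff=9.7040 vs cont=14.0706 → 14.0706 [wait]  node(5,4) S=151.1217 payoff=0.0000 vs cont=2.5395 → 2.5395 [wait]  node(5,5) S=190.4479 payoff=0.0000 vs cont=0.0000 → 0.0000 [wait]  ⇒ S*(5)=95.1542
t_4: node(4,0) S=67.2595 payoff=62.3605 vs cont=61.8970 → 62.3605 [stop]  node(4,1) S=84.7624 payoff=44.8576 vs cont=44.3942 → 44.8576 [stop]  node(4,2) S=106.8200 payoff=22.8000 vs cont=24.4537 → 24.4537 [wait]  node(4,3) S=134.6177 payoff=0.0000 vs cont=8.4293 → 8.4293 [wait]  node(4,4) S=169.6491 payoff=0.0000 vs cont=1.2991 → 1.2991 [wait]  ⇒ S*(4)=84.7624
t_3: node(3,0) S=75.5055 payoff=54.1145 vs cont=53.6511 → 54.1145 [stop]  node(3,1) S=95.1542 payoff=34.4658 vs cont=34.8042 → 34.8042 [wait]  node(3,2) S=119.9160 payoff=9.7040 vs cont=16.5967 → 16.5967 [wait]  node(3,3) S=151.1217 payoff=0.0000 vs cont=4.9420 → 4.9420 [wait]  ⇒ S*(3)=75.5055
t_2: node(2,0) S=84.7624 payoff=44.8576 vs cont=44.5582 → 44.8576 [stop]  node(2,1) S=106.8200 payoff=22.8000 vs cont=25.8516 → 25.8516 [wait]  node(2,2) S=134.6177 payoff=0.0000 vs cont=10.8865 → 10.8865 [wait]  ⇒ S*(2)=84.7624
t_1: node(1,0) S=95.1542 payoff=34.4658 vs cont=35.4820 → 35.4820 [wait]  node(1,1) S=119.9160 payoff=9.7040 vs cont=18.5032 → 18.5032 [wait]  ⇒ S*(1)=-
t_0: node(0,0) S=106.8200 payoff=22.8000 vs cont=27.1228 → 27.1228 [wait]  ⇒ S*(0)=-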